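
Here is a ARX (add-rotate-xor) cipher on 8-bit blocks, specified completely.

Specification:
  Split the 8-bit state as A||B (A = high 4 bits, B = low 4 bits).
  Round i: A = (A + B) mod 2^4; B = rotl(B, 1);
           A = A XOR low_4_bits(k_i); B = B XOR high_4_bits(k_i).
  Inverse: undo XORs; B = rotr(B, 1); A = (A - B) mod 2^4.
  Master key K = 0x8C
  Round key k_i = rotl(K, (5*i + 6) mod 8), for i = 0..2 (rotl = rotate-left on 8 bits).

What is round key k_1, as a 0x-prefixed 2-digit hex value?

K = 0x8C
k_0 = rotl(K, (5*0+6) mod 8) = rotl(K, 6) = 0x23
k_1 = rotl(K, (5*1+6) mod 8) = rotl(K, 3) = 0x64

0x64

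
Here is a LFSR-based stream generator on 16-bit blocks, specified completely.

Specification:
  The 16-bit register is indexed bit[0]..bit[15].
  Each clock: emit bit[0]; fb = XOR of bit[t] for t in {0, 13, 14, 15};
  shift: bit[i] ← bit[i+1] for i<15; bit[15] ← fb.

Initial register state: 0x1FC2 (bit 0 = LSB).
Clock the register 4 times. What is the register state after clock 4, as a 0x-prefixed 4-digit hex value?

0x61FC

reg_0 = 0x1FC2
clock 1: out=0, reg = 0x0FE1
clock 2: out=1, reg = 0x87F0
clock 3: out=0, reg = 0xC3F8
clock 4: out=0, reg = 0x61FC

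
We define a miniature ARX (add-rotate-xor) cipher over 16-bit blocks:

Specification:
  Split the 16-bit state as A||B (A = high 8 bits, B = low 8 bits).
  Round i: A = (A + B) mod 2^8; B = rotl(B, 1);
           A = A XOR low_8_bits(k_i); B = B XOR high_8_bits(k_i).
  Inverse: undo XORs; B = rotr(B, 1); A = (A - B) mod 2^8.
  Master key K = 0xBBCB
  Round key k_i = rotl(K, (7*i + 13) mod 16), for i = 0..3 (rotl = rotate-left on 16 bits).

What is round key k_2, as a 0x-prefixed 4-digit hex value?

K = 0xBBCB
k_0 = rotl(K, (7*0+13) mod 16) = rotl(K, 13) = 0x7779
k_1 = rotl(K, (7*1+13) mod 16) = rotl(K, 4) = 0xBCBB
k_2 = rotl(K, (7*2+13) mod 16) = rotl(K, 11) = 0x5DDE

0x5DDE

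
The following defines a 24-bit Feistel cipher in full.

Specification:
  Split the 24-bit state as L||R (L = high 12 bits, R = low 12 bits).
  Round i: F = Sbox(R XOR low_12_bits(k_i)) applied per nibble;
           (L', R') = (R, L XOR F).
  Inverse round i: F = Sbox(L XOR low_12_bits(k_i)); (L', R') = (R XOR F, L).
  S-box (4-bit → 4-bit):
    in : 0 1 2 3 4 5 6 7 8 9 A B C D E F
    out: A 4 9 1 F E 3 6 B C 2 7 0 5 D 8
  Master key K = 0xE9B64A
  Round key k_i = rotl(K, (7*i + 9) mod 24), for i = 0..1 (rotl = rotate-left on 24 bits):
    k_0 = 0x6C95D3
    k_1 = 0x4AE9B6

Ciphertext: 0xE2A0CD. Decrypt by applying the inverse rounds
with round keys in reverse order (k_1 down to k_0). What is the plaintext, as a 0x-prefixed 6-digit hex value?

0xF7760D

s_0 = ciphertext = 0xE2A0CD
s_1 = InvRound(s_0, k_1) = 0x60DE2A
s_2 = InvRound(s_1, k_0) = 0xF7760D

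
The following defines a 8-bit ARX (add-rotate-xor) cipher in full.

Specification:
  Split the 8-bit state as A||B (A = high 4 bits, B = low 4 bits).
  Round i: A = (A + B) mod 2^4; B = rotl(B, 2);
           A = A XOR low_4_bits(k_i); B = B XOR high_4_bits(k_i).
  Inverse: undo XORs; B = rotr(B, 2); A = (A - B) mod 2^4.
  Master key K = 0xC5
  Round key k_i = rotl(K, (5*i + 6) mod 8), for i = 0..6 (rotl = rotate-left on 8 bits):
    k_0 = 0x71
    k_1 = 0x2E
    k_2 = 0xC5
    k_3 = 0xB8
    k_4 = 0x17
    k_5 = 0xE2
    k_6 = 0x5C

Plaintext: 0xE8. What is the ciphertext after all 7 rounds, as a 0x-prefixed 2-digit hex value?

0x40

s_0 = plaintext = 0xE8
s_1 = Round(s_0, k_0) = 0x75
s_2 = Round(s_1, k_1) = 0x27
s_3 = Round(s_2, k_2) = 0xC1
s_4 = Round(s_3, k_3) = 0x5F
s_5 = Round(s_4, k_4) = 0x3E
s_6 = Round(s_5, k_5) = 0x35
s_7 = Round(s_6, k_6) = 0x40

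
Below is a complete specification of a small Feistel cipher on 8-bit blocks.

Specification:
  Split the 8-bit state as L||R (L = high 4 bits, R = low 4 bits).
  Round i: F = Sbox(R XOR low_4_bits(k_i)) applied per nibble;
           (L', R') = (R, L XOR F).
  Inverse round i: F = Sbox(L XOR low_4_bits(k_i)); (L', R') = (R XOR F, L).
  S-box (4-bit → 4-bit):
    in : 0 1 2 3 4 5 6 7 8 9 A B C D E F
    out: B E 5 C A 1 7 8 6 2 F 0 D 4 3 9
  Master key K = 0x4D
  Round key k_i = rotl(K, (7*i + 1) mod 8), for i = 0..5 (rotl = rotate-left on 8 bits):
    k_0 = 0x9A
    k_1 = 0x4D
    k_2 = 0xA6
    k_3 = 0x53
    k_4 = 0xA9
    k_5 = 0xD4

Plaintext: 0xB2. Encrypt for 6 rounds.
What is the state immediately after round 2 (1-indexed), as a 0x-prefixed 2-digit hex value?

s_0 = plaintext = 0xB2
s_1 = Round(s_0, k_0) = 0x2D
s_2 = Round(s_1, k_1) = 0xD9
s_3 = Round(s_2, k_2) = 0x94
s_4 = Round(s_3, k_3) = 0x41
s_5 = Round(s_4, k_4) = 0x12
s_6 = Round(s_5, k_5) = 0x26

0xD9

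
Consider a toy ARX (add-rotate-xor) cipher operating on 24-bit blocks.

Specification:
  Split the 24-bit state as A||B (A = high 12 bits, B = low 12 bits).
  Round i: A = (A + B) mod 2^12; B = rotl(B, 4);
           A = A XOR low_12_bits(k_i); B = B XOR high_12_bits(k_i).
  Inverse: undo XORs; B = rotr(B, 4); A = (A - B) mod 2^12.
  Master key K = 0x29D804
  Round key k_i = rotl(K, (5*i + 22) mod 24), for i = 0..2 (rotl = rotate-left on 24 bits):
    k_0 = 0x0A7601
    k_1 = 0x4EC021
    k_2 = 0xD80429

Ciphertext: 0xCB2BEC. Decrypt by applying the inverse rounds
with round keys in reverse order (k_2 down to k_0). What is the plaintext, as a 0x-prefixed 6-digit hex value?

0x7EBFA2

s_0 = ciphertext = 0xCB2BEC
s_1 = InvRound(s_0, k_2) = 0xC35C66
s_2 = InvRound(s_1, k_1) = 0x18CA88
s_3 = InvRound(s_2, k_0) = 0x7EBFA2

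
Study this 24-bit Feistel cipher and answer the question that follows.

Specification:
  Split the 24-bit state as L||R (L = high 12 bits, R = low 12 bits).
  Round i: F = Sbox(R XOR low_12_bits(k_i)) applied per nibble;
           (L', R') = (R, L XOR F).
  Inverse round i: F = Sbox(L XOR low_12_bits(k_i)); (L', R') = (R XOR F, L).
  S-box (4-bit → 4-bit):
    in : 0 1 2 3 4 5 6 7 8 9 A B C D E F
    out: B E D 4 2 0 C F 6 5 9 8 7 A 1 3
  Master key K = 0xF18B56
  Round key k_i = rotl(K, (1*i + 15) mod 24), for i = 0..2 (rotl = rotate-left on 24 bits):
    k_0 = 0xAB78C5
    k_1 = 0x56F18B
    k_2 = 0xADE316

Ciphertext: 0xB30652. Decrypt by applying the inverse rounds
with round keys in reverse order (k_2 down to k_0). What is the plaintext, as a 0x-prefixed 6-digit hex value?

0xAAE580

s_0 = ciphertext = 0xB30652
s_1 = InvRound(s_0, k_2) = 0x08EB30
s_2 = InvRound(s_1, k_1) = 0x58008E
s_3 = InvRound(s_2, k_0) = 0xAAE580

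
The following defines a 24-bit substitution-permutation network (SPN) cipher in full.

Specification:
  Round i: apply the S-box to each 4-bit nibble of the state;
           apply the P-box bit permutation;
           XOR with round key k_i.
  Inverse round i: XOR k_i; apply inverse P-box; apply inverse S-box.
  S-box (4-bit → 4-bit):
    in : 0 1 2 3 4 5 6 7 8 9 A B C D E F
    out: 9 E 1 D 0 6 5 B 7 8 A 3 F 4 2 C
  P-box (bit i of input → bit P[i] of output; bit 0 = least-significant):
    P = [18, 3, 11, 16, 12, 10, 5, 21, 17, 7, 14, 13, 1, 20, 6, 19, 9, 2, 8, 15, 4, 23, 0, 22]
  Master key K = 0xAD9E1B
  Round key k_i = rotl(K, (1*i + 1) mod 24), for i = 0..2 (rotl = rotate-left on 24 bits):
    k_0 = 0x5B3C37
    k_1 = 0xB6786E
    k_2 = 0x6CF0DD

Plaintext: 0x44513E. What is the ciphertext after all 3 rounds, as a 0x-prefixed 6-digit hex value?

s_0 = plaintext = 0x44513E
s_1 = Round(s_0, k_0) = 0x6B4CDF
s_2 = Round(s_1, k_1) = 0xB512DB
s_3 = Round(s_2, k_2) = 0xF2F1A1

0xF2F1A1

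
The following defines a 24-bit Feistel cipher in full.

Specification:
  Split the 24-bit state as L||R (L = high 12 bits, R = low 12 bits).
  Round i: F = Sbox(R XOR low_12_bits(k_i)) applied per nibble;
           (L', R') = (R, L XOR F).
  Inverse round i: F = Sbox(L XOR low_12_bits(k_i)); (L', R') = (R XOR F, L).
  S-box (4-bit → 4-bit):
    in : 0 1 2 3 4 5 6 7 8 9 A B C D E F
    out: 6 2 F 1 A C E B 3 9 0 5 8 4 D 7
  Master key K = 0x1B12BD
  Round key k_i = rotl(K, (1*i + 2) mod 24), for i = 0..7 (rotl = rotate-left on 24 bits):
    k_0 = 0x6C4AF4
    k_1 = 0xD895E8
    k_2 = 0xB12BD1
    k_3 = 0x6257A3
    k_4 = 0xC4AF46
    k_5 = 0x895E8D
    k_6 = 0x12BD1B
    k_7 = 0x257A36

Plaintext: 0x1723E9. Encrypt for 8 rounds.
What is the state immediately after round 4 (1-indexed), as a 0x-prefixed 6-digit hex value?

s_0 = plaintext = 0x1723E9
s_1 = Round(s_0, k_0) = 0x3E9856
s_2 = Round(s_1, k_1) = 0x8567B4
s_3 = Round(s_2, k_2) = 0x7B40BA
s_4 = Round(s_3, k_3) = 0x0BAC9D
s_5 = Round(s_4, k_4) = 0xC9D1FF
s_6 = Round(s_5, k_5) = 0x1FFB22
s_7 = Round(s_6, k_6) = 0xB22FE6
s_8 = Round(s_7, k_7) = 0xFE6764

0x0BAC9D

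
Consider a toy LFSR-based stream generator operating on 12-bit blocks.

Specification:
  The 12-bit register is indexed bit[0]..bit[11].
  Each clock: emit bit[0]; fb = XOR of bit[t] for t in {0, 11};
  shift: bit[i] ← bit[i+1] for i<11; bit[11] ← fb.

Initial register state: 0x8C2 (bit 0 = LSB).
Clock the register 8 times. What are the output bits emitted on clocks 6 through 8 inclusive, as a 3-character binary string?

011

reg_0 = 0x8C2
clock 1: out=0, reg = 0xC61
clock 2: out=1, reg = 0x630
clock 3: out=0, reg = 0x318
clock 4: out=0, reg = 0x18C
clock 5: out=0, reg = 0x0C6
clock 6: out=0, reg = 0x063
clock 7: out=1, reg = 0x831
clock 8: out=1, reg = 0x418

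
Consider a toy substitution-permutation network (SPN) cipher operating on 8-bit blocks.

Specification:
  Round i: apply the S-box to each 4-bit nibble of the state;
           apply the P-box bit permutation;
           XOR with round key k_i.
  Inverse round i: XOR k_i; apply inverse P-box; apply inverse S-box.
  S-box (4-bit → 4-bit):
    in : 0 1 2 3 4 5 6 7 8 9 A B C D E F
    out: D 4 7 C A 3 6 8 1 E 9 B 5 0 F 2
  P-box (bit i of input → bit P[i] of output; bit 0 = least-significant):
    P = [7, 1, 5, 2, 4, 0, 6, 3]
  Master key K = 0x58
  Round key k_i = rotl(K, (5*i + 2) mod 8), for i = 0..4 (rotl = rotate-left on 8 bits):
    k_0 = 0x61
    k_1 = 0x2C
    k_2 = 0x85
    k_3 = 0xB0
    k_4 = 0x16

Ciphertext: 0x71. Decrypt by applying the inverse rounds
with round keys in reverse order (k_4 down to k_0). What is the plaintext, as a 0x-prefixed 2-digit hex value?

s_0 = ciphertext = 0x71
s_1 = InvRound(s_0, k_4) = 0x69
s_2 = InvRound(s_1, k_3) = 0xE8
s_3 = InvRound(s_2, k_2) = 0x93
s_4 = InvRound(s_3, k_1) = 0xBE
s_5 = InvRound(s_4, k_0) = 0xEB

0xEB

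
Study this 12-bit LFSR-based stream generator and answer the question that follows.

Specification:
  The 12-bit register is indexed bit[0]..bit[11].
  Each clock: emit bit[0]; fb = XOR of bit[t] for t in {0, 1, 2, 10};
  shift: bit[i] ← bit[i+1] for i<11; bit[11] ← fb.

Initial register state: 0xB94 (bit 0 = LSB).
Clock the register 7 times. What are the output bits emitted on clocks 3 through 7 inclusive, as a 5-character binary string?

reg_0 = 0xB94
clock 1: out=0, reg = 0xDCA
clock 2: out=0, reg = 0x6E5
clock 3: out=1, reg = 0xB72
clock 4: out=0, reg = 0xDB9
clock 5: out=1, reg = 0x6DC
clock 6: out=0, reg = 0x36E
clock 7: out=0, reg = 0x1B7

10100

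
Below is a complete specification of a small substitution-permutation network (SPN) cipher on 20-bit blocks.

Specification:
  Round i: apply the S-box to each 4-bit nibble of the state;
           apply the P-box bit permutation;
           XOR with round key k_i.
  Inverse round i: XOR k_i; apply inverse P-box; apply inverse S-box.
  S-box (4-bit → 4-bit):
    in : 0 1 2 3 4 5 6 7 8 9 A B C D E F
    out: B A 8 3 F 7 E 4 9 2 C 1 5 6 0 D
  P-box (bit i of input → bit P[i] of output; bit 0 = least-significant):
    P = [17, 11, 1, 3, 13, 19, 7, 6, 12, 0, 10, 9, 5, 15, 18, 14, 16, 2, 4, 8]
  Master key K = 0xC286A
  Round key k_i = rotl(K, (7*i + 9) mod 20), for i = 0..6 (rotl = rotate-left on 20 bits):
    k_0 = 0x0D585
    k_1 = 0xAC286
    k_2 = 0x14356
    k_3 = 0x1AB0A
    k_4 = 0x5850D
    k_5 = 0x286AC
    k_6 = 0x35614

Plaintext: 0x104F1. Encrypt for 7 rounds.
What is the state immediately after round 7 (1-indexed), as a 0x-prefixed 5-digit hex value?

s_0 = plaintext = 0x104F1
s_1 = Round(s_0, k_0) = 0x02A68
s_2 = Round(s_1, k_1) = 0x1854A
s_3 = Round(s_2, k_2) = 0x936B9
s_4 = Round(s_3, k_3) = 0x1052F
s_5 = Round(s_4, k_4) = 0x75062
s_6 = Round(s_5, k_5) = 0xE1455
s_7 = Round(s_6, k_6) = 0x9A897

0x9A897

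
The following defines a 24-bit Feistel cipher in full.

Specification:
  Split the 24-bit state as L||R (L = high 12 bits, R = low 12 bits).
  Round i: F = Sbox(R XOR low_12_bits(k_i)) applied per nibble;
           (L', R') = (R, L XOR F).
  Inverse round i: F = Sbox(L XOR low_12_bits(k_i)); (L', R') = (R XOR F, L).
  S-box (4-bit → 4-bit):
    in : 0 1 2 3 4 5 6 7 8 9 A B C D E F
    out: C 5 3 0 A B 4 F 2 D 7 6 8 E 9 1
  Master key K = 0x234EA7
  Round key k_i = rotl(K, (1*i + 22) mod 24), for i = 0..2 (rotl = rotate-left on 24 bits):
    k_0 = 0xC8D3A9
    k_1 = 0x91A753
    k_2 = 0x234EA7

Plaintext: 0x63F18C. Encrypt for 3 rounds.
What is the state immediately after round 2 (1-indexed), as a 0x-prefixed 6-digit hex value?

s_0 = plaintext = 0x63F18C
s_1 = Round(s_0, k_0) = 0x18C504
s_2 = Round(s_1, k_1) = 0x504233
s_3 = Round(s_2, k_2) = 0x233DDE

0x504233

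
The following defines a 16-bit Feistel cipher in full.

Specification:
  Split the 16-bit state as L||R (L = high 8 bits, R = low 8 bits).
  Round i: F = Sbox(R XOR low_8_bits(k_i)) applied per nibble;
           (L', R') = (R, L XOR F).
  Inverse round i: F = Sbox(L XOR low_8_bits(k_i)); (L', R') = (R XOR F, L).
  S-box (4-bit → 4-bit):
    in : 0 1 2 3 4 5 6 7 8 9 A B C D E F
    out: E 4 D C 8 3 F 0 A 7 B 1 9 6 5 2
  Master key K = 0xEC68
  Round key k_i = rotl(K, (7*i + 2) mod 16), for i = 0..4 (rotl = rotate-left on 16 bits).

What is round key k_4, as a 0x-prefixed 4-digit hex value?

K = 0xEC68
k_0 = rotl(K, (7*0+2) mod 16) = rotl(K, 2) = 0xB1A3
k_1 = rotl(K, (7*1+2) mod 16) = rotl(K, 9) = 0xD1D8
k_2 = rotl(K, (7*2+2) mod 16) = rotl(K, 0) = 0xEC68
k_3 = rotl(K, (7*3+2) mod 16) = rotl(K, 7) = 0x3476
k_4 = rotl(K, (7*4+2) mod 16) = rotl(K, 14) = 0x3B1A

0x3B1A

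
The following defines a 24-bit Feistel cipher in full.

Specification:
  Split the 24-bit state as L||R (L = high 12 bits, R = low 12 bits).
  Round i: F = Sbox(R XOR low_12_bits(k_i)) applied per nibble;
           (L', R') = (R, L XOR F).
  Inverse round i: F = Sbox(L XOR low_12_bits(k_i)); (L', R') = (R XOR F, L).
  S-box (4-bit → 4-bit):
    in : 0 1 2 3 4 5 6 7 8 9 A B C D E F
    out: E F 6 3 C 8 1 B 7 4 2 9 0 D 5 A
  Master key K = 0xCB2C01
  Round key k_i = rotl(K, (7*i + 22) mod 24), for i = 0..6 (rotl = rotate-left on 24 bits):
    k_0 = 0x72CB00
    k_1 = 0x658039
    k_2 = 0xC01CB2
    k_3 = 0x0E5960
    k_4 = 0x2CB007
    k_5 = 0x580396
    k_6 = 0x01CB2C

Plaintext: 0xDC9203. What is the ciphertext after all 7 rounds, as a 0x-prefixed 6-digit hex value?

s_0 = plaintext = 0xDC9203
s_1 = Round(s_0, k_0) = 0x20392A
s_2 = Round(s_1, k_1) = 0x92A6F0
s_3 = Round(s_2, k_2) = 0x6F0BEC
s_4 = Round(s_3, k_3) = 0xBEC080
s_5 = Round(s_4, k_4) = 0x080597
s_6 = Round(s_5, k_5) = 0x59716F
s_7 = Round(s_6, k_6) = 0x16F754

0x16F754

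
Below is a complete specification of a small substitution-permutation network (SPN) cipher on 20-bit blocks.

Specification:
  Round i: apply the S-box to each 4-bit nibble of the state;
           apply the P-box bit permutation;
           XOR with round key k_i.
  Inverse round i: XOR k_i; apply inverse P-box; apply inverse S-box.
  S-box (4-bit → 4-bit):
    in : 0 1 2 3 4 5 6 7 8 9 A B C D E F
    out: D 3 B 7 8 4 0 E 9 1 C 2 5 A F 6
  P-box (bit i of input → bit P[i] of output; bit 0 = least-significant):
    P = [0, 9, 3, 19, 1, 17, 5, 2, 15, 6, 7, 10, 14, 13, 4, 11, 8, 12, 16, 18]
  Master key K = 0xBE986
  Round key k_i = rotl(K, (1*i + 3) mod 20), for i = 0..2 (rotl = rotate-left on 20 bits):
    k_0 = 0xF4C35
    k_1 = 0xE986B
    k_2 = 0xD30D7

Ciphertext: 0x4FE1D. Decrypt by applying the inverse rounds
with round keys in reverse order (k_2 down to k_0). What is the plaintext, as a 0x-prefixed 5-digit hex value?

0x14B9B

s_0 = ciphertext = 0x4FE1D
s_1 = InvRound(s_0, k_2) = 0x58E97
s_2 = InvRound(s_1, k_1) = 0xF5777
s_3 = InvRound(s_2, k_0) = 0x14B9B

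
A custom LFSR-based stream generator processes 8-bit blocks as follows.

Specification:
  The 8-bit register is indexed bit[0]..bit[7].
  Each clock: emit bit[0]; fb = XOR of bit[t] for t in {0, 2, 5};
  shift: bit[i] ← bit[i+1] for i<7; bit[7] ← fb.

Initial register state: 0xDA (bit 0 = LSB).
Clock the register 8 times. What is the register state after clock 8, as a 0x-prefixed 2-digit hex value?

0xBA

reg_0 = 0xDA
clock 1: out=0, reg = 0x6D
clock 2: out=1, reg = 0xB6
clock 3: out=0, reg = 0x5B
clock 4: out=1, reg = 0xAD
clock 5: out=1, reg = 0xD6
clock 6: out=0, reg = 0xEB
clock 7: out=1, reg = 0x75
clock 8: out=1, reg = 0xBA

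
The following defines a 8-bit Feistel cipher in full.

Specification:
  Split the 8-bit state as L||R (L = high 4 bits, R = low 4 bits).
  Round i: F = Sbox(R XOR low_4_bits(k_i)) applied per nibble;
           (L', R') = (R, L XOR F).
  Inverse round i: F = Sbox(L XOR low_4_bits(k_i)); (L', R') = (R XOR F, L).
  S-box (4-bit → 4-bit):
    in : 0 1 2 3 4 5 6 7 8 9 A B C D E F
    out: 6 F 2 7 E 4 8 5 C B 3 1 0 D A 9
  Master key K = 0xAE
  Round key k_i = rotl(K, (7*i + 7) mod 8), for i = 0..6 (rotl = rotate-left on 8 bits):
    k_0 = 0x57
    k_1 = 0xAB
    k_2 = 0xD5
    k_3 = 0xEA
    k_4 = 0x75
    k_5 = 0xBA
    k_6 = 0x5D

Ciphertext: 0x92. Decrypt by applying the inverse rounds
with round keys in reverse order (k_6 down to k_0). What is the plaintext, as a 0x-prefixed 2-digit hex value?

s_0 = ciphertext = 0x92
s_1 = InvRound(s_0, k_6) = 0xC9
s_2 = InvRound(s_1, k_5) = 0x1C
s_3 = InvRound(s_2, k_4) = 0x21
s_4 = InvRound(s_3, k_3) = 0xD2
s_5 = InvRound(s_4, k_2) = 0xED
s_6 = InvRound(s_5, k_1) = 0x9E
s_7 = InvRound(s_6, k_0) = 0x49

0x49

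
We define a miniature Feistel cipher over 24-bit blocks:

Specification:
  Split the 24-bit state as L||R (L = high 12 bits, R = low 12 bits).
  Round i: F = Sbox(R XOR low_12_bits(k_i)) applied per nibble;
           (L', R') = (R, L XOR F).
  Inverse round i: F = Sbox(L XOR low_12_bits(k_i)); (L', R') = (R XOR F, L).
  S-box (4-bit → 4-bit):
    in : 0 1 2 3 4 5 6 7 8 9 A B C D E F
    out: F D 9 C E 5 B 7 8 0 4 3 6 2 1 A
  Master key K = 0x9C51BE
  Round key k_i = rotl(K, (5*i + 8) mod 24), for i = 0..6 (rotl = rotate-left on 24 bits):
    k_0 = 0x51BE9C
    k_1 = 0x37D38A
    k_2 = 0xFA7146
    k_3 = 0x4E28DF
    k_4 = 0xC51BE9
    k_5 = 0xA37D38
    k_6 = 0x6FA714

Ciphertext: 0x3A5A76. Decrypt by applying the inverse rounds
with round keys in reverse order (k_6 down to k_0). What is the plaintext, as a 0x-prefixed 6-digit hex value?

0x6A3D32

s_0 = ciphertext = 0x3A5A76
s_1 = InvRound(s_0, k_6) = 0x44B3A5
s_2 = InvRound(s_1, k_5) = 0x3D944B
s_3 = InvRound(s_2, k_4) = 0xC843D9
s_4 = InvRound(s_3, k_3) = 0xD8AC84
s_5 = InvRound(s_4, k_2) = 0xAE2D8A
s_6 = InvRound(s_5, k_1) = 0xD32AE2
s_7 = InvRound(s_6, k_0) = 0x6A3D32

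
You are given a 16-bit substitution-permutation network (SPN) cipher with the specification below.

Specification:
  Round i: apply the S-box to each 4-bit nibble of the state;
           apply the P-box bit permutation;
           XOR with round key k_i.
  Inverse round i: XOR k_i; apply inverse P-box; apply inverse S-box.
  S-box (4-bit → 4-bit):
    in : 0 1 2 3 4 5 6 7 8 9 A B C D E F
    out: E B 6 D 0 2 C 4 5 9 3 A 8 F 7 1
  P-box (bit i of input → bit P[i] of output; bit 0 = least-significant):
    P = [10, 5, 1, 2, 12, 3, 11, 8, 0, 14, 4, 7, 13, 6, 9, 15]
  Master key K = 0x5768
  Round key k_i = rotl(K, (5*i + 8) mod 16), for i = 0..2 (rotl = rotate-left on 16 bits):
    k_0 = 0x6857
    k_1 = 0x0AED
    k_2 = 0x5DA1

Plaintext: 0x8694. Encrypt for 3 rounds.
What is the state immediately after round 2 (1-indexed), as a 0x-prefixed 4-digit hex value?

s_0 = plaintext = 0x8694
s_1 = Round(s_0, k_0) = 0x5BC7
s_2 = Round(s_1, k_1) = 0x4B2F
s_3 = Round(s_2, k_2) = 0x1129

0x4B2F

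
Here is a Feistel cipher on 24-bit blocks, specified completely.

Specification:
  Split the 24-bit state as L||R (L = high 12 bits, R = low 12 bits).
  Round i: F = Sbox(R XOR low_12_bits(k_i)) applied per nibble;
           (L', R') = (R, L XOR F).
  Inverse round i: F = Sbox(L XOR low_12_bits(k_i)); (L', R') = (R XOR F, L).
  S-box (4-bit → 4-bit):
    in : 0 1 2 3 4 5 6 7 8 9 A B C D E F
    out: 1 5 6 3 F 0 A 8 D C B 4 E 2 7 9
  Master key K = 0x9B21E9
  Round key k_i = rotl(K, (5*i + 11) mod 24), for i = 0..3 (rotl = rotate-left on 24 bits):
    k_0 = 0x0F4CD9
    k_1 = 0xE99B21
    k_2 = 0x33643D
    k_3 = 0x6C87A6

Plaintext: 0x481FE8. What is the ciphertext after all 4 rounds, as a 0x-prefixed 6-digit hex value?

s_0 = plaintext = 0x481FE8
s_1 = Round(s_0, k_0) = 0xFE87B4
s_2 = Round(s_1, k_1) = 0x7B4128
s_3 = Round(s_2, k_2) = 0x1287E4
s_4 = Round(s_3, k_3) = 0x7E40DE

0x7E40DE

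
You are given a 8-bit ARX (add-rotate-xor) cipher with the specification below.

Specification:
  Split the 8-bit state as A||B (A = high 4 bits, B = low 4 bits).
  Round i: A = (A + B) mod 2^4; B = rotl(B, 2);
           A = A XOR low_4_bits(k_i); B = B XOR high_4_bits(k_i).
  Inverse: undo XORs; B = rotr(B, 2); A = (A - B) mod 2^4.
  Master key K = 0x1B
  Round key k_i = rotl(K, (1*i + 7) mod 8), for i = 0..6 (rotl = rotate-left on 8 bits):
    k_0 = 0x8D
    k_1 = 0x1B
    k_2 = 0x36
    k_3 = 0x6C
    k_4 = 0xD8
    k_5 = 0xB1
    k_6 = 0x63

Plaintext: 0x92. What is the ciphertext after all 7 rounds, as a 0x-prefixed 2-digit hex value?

s_0 = plaintext = 0x92
s_1 = Round(s_0, k_0) = 0x60
s_2 = Round(s_1, k_1) = 0xD1
s_3 = Round(s_2, k_2) = 0x87
s_4 = Round(s_3, k_3) = 0x3B
s_5 = Round(s_4, k_4) = 0x63
s_6 = Round(s_5, k_5) = 0x87
s_7 = Round(s_6, k_6) = 0xCB

0xCB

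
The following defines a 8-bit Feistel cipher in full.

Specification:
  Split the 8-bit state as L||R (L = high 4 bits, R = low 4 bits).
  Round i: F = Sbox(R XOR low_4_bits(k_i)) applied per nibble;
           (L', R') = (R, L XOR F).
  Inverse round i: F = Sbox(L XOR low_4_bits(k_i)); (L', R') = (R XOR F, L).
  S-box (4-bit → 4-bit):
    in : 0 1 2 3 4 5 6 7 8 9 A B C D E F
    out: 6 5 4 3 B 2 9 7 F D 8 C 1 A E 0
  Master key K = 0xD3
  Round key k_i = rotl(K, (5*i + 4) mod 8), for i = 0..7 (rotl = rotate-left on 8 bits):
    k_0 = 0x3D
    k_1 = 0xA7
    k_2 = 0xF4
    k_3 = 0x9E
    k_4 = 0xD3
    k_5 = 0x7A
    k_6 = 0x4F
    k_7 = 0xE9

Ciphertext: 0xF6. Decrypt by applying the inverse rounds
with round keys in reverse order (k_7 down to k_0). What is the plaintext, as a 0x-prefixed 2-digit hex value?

s_0 = ciphertext = 0xF6
s_1 = InvRound(s_0, k_7) = 0xFF
s_2 = InvRound(s_1, k_6) = 0x9F
s_3 = InvRound(s_2, k_5) = 0xC9
s_4 = InvRound(s_3, k_4) = 0x9C
s_5 = InvRound(s_4, k_3) = 0xB9
s_6 = InvRound(s_5, k_2) = 0x9B
s_7 = InvRound(s_6, k_1) = 0x59
s_8 = InvRound(s_7, k_0) = 0x65

0x65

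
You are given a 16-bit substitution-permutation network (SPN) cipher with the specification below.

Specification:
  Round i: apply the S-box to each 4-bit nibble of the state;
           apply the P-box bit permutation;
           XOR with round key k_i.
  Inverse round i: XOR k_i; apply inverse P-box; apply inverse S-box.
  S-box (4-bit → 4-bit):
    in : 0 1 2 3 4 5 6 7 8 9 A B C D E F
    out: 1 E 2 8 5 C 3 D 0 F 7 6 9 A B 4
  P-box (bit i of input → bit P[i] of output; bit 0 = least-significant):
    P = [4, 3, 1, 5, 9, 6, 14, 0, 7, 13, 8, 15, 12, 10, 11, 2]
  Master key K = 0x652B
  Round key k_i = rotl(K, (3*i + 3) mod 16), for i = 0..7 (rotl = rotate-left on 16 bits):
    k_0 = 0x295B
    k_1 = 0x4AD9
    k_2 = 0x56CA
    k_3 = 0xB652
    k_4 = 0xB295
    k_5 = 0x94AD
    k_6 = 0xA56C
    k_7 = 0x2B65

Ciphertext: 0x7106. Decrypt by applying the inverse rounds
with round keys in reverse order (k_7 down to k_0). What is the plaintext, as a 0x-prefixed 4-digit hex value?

s_0 = ciphertext = 0x7106
s_1 = InvRound(s_0, k_7) = 0x4895
s_2 = InvRound(s_1, k_6) = 0xB91E
s_3 = InvRound(s_2, k_5) = 0xBA37
s_4 = InvRound(s_3, k_4) = 0xF085
s_5 = InvRound(s_4, k_3) = 0xD094
s_6 = InvRound(s_5, k_2) = 0xD36A
s_7 = InvRound(s_6, k_1) = 0x4737
s_8 = InvRound(s_7, k_0) = 0x12AD

0x12AD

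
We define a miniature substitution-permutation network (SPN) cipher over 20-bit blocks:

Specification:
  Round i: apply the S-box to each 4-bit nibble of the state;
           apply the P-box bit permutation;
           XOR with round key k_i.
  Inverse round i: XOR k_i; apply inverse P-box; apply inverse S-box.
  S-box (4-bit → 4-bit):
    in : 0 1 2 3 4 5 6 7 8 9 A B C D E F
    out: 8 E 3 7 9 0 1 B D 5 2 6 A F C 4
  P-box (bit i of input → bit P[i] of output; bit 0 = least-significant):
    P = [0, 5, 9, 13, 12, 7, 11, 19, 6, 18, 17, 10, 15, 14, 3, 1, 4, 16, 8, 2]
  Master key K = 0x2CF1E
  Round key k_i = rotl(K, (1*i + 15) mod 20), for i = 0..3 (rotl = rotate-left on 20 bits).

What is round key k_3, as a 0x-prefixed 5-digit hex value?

K = 0x2CF1E
k_0 = rotl(K, (1*0+15) mod 20) = rotl(K, 15) = 0xF1678
k_1 = rotl(K, (1*1+15) mod 20) = rotl(K, 16) = 0xE2CF1
k_2 = rotl(K, (1*2+15) mod 20) = rotl(K, 17) = 0xC59E3
k_3 = rotl(K, (1*3+15) mod 20) = rotl(K, 18) = 0x8B3C7

0x8B3C7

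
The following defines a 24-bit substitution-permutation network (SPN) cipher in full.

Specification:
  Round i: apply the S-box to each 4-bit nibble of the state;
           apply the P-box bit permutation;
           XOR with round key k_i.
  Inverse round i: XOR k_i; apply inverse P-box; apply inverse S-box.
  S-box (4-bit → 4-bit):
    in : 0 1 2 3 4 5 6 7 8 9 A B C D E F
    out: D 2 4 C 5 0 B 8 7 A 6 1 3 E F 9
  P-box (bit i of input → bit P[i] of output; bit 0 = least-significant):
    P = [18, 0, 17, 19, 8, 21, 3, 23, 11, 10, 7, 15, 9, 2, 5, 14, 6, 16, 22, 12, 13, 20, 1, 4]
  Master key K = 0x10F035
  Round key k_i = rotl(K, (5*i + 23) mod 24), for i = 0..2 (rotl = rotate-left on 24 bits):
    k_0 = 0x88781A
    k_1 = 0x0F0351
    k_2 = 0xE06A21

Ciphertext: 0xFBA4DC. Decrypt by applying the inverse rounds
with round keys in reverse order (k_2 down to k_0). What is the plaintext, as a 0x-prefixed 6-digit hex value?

s_0 = ciphertext = 0xFBA4DC
s_1 = InvRound(s_0, k_2) = 0x9CEE2D
s_2 = InvRound(s_1, k_1) = 0x6CD602
s_3 = InvRound(s_2, k_0) = 0xF2B6DB

0xF2B6DB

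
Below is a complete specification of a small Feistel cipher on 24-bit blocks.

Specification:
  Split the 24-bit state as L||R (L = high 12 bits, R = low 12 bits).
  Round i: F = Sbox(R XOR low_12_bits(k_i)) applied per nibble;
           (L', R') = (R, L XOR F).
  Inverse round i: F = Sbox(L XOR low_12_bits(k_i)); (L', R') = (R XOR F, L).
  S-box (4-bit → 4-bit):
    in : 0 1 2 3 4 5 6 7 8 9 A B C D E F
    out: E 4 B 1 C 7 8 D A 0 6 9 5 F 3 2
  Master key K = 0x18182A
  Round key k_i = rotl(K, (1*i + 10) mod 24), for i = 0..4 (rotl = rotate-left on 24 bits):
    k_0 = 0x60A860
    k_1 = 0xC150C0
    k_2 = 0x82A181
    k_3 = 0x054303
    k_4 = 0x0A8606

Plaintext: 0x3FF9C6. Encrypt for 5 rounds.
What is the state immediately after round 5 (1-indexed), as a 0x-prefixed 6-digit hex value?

0x5101C9

s_0 = plaintext = 0x3FF9C6
s_1 = Round(s_0, k_0) = 0x9C6797
s_2 = Round(s_1, k_1) = 0x7974BB
s_3 = Round(s_2, k_2) = 0x4BB081
s_4 = Round(s_3, k_3) = 0x081510
s_5 = Round(s_4, k_4) = 0x5101C9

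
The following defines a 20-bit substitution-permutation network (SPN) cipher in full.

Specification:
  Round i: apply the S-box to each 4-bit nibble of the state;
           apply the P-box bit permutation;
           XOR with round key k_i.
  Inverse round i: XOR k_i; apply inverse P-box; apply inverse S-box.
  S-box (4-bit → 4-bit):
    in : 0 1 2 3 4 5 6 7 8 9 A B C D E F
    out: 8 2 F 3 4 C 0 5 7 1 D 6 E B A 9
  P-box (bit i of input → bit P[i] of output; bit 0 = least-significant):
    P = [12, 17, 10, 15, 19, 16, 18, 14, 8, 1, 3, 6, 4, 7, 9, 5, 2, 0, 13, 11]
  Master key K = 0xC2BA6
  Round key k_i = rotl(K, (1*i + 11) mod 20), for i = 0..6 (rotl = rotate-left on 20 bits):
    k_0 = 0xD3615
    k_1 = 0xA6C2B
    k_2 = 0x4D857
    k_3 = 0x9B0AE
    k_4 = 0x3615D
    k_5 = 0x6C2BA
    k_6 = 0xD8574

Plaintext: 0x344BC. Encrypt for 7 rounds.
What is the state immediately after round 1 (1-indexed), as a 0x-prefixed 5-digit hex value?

s_0 = plaintext = 0x344BC
s_1 = Round(s_0, k_0) = 0xAB018
s_2 = Round(s_1, k_1) = 0x952EF
s_3 = Round(s_2, k_2) = 0x50B39
s_4 = Round(s_3, k_3) = 0x08884
s_5 = Round(s_4, k_4) = 0xE6EC7
s_6 = Round(s_5, k_5) = 0x39EF9
s_7 = Round(s_6, k_6) = 0x5D523

0xAB018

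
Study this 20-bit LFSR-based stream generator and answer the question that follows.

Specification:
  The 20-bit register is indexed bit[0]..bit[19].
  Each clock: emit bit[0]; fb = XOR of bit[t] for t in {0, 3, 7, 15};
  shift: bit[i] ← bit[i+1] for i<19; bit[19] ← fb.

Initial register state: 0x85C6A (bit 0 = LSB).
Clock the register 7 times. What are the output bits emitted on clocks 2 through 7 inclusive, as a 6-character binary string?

reg_0 = 0x85C6A
clock 1: out=0, reg = 0xC2E35
clock 2: out=1, reg = 0xE171A
clock 3: out=0, reg = 0xF0B8D
clock 4: out=1, reg = 0xF85C6
clock 5: out=0, reg = 0x7C2E3
clock 6: out=1, reg = 0xBE171
clock 7: out=1, reg = 0x5F0B8

101011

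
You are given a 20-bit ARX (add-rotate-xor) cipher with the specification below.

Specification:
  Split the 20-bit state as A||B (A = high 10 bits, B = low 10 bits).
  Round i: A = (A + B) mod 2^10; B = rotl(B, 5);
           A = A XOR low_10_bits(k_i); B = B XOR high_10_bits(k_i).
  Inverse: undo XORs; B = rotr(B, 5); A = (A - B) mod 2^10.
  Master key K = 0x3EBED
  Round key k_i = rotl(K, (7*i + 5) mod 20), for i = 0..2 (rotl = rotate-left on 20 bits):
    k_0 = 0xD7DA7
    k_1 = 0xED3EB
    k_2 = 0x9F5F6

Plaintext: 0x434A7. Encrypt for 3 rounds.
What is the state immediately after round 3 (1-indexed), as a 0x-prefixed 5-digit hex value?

s_0 = plaintext = 0x434A7
s_1 = Round(s_0, k_0) = 0x04FBA
s_2 = Round(s_1, k_1) = 0x098E9
s_3 = Round(s_2, k_2) = 0x3E75A

0x3E75A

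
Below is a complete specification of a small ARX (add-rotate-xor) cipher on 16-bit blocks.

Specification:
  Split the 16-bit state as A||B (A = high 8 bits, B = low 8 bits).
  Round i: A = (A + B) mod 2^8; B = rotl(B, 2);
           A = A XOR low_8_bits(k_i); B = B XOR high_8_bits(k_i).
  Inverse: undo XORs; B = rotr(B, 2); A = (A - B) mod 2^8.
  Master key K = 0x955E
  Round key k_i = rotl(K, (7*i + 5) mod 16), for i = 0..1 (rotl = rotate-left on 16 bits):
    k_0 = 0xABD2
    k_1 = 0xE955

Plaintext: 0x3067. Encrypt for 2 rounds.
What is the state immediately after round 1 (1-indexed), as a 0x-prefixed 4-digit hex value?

s_0 = plaintext = 0x3067
s_1 = Round(s_0, k_0) = 0x4536
s_2 = Round(s_1, k_1) = 0x2E31

0x4536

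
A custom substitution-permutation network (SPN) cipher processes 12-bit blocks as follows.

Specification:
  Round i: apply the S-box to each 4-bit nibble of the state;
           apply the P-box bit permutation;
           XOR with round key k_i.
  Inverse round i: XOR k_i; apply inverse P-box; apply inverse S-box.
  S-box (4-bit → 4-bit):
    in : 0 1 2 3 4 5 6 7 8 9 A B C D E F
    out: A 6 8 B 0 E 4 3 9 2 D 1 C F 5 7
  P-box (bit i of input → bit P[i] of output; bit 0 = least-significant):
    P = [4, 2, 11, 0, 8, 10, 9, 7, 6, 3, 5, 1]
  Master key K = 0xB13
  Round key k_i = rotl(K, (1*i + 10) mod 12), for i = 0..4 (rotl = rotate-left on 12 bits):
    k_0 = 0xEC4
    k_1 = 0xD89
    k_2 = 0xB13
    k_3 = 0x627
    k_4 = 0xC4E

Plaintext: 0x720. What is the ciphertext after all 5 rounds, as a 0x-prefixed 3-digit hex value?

0x038

s_0 = plaintext = 0x720
s_1 = Round(s_0, k_0) = 0xE09
s_2 = Round(s_1, k_1) = 0x96D
s_3 = Round(s_2, k_2) = 0x10E
s_4 = Round(s_3, k_3) = 0xA9F
s_5 = Round(s_4, k_4) = 0x038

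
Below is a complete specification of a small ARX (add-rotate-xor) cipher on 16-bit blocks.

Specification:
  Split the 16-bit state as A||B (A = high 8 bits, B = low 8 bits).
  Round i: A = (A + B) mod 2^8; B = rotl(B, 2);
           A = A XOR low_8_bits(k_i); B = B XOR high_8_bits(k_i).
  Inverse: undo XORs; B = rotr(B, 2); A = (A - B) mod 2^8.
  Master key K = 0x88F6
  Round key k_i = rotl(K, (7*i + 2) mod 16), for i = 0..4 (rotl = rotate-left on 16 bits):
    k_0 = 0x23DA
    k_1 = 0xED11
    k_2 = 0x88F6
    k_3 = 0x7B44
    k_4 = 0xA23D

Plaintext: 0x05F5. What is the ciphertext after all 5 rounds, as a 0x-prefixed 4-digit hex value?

0x2648

s_0 = plaintext = 0x05F5
s_1 = Round(s_0, k_0) = 0x20F4
s_2 = Round(s_1, k_1) = 0x053E
s_3 = Round(s_2, k_2) = 0xB570
s_4 = Round(s_3, k_3) = 0x61BA
s_5 = Round(s_4, k_4) = 0x2648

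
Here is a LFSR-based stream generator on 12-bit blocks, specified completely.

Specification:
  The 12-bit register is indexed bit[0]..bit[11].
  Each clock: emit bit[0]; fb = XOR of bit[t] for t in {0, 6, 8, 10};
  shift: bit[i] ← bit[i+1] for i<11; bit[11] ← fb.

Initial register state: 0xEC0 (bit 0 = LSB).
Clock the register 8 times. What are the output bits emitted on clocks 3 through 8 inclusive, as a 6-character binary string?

reg_0 = 0xEC0
clock 1: out=0, reg = 0x760
clock 2: out=0, reg = 0xBB0
clock 3: out=0, reg = 0xDD8
clock 4: out=0, reg = 0xEEC
clock 5: out=0, reg = 0x776
clock 6: out=0, reg = 0xBBB
clock 7: out=1, reg = 0x5DD
clock 8: out=1, reg = 0x2EE

000011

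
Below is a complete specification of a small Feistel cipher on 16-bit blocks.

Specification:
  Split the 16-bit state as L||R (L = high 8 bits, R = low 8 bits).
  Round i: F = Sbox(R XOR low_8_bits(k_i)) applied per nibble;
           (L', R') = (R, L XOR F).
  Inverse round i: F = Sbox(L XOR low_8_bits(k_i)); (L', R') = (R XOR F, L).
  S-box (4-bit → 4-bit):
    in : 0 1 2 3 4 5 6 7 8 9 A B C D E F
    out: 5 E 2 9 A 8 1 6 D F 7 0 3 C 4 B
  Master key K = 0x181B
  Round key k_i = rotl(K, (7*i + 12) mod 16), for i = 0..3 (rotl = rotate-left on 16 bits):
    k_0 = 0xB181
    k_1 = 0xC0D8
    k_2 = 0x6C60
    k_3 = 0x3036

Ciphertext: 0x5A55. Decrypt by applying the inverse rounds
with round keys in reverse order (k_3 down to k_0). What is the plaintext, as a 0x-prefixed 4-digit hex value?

0x7F3F

s_0 = ciphertext = 0x5A55
s_1 = InvRound(s_0, k_3) = 0x465A
s_2 = InvRound(s_1, k_2) = 0x7B46
s_3 = InvRound(s_2, k_1) = 0x3F7B
s_4 = InvRound(s_3, k_0) = 0x7F3F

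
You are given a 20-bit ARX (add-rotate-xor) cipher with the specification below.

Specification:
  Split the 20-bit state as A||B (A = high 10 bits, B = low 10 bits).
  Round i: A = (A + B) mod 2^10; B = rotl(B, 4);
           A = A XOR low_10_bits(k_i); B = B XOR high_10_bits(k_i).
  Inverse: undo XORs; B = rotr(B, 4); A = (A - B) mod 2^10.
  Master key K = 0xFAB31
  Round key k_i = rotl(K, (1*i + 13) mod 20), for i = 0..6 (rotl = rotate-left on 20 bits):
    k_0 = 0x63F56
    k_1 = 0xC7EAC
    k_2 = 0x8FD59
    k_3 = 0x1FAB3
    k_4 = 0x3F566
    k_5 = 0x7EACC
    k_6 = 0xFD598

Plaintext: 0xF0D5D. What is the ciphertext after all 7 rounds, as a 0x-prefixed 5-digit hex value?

0xB09C8

s_0 = plaintext = 0xF0D5D
s_1 = Round(s_0, k_0) = 0x9D85A
s_2 = Round(s_1, k_1) = 0x1F2BE
s_3 = Round(s_2, k_2) = 0x98DD5
s_4 = Round(s_3, k_3) = 0xA2D29
s_5 = Round(s_4, k_4) = 0xB4A69
s_6 = Round(s_5, k_5) = 0xFDF63
s_7 = Round(s_6, k_6) = 0xB09C8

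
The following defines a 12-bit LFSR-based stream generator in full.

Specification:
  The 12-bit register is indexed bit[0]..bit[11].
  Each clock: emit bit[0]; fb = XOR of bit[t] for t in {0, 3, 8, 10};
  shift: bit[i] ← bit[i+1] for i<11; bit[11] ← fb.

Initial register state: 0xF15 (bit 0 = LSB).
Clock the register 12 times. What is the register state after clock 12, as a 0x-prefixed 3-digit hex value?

0x6D7

reg_0 = 0xF15
clock 1: out=1, reg = 0xF8A
clock 2: out=0, reg = 0xFC5
clock 3: out=1, reg = 0xFE2
clock 4: out=0, reg = 0x7F1
clock 5: out=1, reg = 0xBF8
clock 6: out=0, reg = 0x5FC
clock 7: out=0, reg = 0xAFE
clock 8: out=0, reg = 0xD7F
clock 9: out=1, reg = 0x6BF
clock 10: out=1, reg = 0xB5F
clock 11: out=1, reg = 0xDAF
clock 12: out=1, reg = 0x6D7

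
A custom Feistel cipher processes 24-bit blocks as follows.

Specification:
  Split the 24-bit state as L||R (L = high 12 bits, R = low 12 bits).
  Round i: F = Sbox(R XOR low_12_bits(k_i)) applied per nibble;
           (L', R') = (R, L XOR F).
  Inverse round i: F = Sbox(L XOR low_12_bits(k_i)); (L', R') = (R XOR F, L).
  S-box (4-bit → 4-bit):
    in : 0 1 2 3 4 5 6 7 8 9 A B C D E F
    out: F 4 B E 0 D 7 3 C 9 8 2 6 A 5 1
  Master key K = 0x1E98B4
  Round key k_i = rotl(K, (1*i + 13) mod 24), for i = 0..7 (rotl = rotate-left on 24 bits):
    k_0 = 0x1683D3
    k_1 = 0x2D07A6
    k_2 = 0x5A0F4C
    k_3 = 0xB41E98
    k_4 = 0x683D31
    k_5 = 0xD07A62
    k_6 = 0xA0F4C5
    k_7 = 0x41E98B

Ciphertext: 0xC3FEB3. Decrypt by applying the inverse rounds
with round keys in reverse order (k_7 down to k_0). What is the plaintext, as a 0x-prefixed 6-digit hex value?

s_0 = ciphertext = 0xC3FEB3
s_1 = InvRound(s_0, k_7) = 0x393C3F
s_2 = InvRound(s_1, k_6) = 0xFE8393
s_3 = InvRound(s_2, k_5) = 0xE5BFE8
s_4 = InvRound(s_3, k_4) = 0x190E5B
s_5 = InvRound(s_4, k_3) = 0xFA7190
s_6 = InvRound(s_5, k_2) = 0xEC2FA7
s_7 = InvRound(s_6, k_1) = 0x6D7EC2
s_8 = InvRound(s_7, k_0) = 0x3326D7

0x3326D7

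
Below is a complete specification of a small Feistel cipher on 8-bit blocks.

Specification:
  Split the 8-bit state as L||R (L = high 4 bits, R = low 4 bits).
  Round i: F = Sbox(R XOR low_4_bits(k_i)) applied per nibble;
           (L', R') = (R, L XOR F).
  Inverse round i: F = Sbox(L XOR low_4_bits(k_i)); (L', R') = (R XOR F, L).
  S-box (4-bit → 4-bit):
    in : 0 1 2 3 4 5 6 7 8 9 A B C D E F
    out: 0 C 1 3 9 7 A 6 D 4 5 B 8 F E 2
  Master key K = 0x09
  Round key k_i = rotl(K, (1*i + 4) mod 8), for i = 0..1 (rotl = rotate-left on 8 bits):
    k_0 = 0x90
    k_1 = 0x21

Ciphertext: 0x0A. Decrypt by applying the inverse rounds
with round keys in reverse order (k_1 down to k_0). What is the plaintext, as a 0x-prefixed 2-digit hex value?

s_0 = ciphertext = 0x0A
s_1 = InvRound(s_0, k_1) = 0x60
s_2 = InvRound(s_1, k_0) = 0xA6

0xA6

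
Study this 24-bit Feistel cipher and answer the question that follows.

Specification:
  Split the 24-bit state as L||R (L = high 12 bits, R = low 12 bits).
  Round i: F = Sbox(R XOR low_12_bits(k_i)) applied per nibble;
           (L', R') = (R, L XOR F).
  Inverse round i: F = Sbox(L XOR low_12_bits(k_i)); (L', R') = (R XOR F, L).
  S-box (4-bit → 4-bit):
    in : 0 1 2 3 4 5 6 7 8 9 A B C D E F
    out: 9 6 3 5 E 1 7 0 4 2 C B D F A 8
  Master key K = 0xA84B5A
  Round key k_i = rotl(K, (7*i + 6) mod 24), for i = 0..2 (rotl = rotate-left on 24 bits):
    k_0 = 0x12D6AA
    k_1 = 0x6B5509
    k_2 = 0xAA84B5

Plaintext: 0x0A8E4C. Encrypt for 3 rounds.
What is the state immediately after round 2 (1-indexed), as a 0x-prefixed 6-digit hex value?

s_0 = plaintext = 0x0A8E4C
s_1 = Round(s_0, k_0) = 0xE4C40F
s_2 = Round(s_1, k_1) = 0x40F8DB
s_3 = Round(s_2, k_2) = 0x8DB975

0x40F8DB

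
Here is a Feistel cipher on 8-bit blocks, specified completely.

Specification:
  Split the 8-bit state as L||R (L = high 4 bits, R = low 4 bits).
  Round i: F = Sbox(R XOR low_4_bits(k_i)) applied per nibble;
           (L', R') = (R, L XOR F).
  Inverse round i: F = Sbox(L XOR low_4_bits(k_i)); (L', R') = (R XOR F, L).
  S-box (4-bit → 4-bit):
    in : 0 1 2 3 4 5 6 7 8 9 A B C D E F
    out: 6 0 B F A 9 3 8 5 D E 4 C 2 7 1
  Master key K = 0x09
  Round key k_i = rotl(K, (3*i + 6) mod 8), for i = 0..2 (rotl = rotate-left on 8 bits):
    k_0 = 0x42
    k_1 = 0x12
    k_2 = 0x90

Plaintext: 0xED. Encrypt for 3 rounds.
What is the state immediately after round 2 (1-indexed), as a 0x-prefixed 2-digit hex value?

s_0 = plaintext = 0xED
s_1 = Round(s_0, k_0) = 0xDF
s_2 = Round(s_1, k_1) = 0xFF
s_3 = Round(s_2, k_2) = 0xFE

0xFF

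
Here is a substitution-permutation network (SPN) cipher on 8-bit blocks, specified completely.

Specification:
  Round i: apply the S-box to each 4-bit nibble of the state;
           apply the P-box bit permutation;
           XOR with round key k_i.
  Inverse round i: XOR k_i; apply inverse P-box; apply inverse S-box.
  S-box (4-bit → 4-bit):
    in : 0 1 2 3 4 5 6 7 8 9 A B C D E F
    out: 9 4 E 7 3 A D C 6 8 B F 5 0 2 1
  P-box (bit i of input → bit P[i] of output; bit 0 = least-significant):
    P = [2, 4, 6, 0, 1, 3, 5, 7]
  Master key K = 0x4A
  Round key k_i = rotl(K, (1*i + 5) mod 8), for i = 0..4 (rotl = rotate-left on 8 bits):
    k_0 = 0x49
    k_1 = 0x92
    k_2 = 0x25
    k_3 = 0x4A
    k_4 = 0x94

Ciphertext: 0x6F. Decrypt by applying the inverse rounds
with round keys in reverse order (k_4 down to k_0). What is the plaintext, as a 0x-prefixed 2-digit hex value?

0x99

s_0 = ciphertext = 0x6F
s_1 = InvRound(s_0, k_4) = 0xB2
s_2 = InvRound(s_1, k_3) = 0x28
s_3 = InvRound(s_2, k_2) = 0xE0
s_4 = InvRound(s_3, k_1) = 0xC8
s_5 = InvRound(s_4, k_0) = 0x99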